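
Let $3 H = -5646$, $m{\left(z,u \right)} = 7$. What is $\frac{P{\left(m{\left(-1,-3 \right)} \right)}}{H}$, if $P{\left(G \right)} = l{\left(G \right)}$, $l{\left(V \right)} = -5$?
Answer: $\frac{5}{1882} \approx 0.0026567$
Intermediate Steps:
$P{\left(G \right)} = -5$
$H = -1882$ ($H = \frac{1}{3} \left(-5646\right) = -1882$)
$\frac{P{\left(m{\left(-1,-3 \right)} \right)}}{H} = - \frac{5}{-1882} = \left(-5\right) \left(- \frac{1}{1882}\right) = \frac{5}{1882}$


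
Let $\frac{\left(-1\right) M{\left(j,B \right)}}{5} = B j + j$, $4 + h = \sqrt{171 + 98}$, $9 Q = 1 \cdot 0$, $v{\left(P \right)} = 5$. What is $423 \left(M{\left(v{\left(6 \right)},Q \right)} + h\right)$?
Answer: $-12267 + 423 \sqrt{269} \approx -5329.3$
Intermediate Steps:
$Q = 0$ ($Q = \frac{1 \cdot 0}{9} = \frac{1}{9} \cdot 0 = 0$)
$h = -4 + \sqrt{269}$ ($h = -4 + \sqrt{171 + 98} = -4 + \sqrt{269} \approx 12.401$)
$M{\left(j,B \right)} = - 5 j - 5 B j$ ($M{\left(j,B \right)} = - 5 \left(B j + j\right) = - 5 \left(j + B j\right) = - 5 j - 5 B j$)
$423 \left(M{\left(v{\left(6 \right)},Q \right)} + h\right) = 423 \left(\left(-5\right) 5 \left(1 + 0\right) - \left(4 - \sqrt{269}\right)\right) = 423 \left(\left(-5\right) 5 \cdot 1 - \left(4 - \sqrt{269}\right)\right) = 423 \left(-25 - \left(4 - \sqrt{269}\right)\right) = 423 \left(-29 + \sqrt{269}\right) = -12267 + 423 \sqrt{269}$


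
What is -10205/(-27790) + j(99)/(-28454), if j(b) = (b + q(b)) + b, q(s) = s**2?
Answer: 625043/39536833 ≈ 0.015809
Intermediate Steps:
j(b) = b**2 + 2*b (j(b) = (b + b**2) + b = b**2 + 2*b)
-10205/(-27790) + j(99)/(-28454) = -10205/(-27790) + (99*(2 + 99))/(-28454) = -10205*(-1/27790) + (99*101)*(-1/28454) = 2041/5558 + 9999*(-1/28454) = 2041/5558 - 9999/28454 = 625043/39536833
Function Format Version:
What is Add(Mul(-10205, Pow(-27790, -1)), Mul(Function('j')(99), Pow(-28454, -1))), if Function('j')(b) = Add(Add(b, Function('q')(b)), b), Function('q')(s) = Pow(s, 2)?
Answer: Rational(625043, 39536833) ≈ 0.015809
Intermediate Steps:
Function('j')(b) = Add(Pow(b, 2), Mul(2, b)) (Function('j')(b) = Add(Add(b, Pow(b, 2)), b) = Add(Pow(b, 2), Mul(2, b)))
Add(Mul(-10205, Pow(-27790, -1)), Mul(Function('j')(99), Pow(-28454, -1))) = Add(Mul(-10205, Pow(-27790, -1)), Mul(Mul(99, Add(2, 99)), Pow(-28454, -1))) = Add(Mul(-10205, Rational(-1, 27790)), Mul(Mul(99, 101), Rational(-1, 28454))) = Add(Rational(2041, 5558), Mul(9999, Rational(-1, 28454))) = Add(Rational(2041, 5558), Rational(-9999, 28454)) = Rational(625043, 39536833)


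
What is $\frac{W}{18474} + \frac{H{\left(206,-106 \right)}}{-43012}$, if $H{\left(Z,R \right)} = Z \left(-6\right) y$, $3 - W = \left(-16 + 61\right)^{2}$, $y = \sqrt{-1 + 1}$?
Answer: $- \frac{337}{3079} \approx -0.10945$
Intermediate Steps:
$y = 0$ ($y = \sqrt{0} = 0$)
$W = -2022$ ($W = 3 - \left(-16 + 61\right)^{2} = 3 - 45^{2} = 3 - 2025 = -2022$)
$H{\left(Z,R \right)} = 0$ ($H{\left(Z,R \right)} = Z \left(-6\right) 0 = - 6 Z 0 = 0$)
$\frac{W}{18474} + \frac{H{\left(206,-106 \right)}}{-43012} = - \frac{2022}{18474} + \frac{0}{-43012} = \left(-2022\right) \frac{1}{18474} + 0 \left(- \frac{1}{43012}\right) = - \frac{337}{3079} + 0 = - \frac{337}{3079}$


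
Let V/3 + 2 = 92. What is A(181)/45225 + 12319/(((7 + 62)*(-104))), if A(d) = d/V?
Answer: -25070488399/14604057000 ≈ -1.7167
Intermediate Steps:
V = 270 (V = -6 + 3*92 = -6 + 276 = 270)
A(d) = d/270
A(181)/45225 + 12319/(((7 + 62)*(-104))) = ((1/270)*181)/45225 + 12319/(((7 + 62)*(-104))) = (181/270)*(1/45225) + 12319/((69*(-104))) = 181/12210750 + 12319/(-7176) = 181/12210750 + 12319*(-1/7176) = 181/12210750 - 12319/7176 = -25070488399/14604057000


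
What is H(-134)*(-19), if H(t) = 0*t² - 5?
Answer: 95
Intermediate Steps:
H(t) = -5 (H(t) = 0 - 5 = -5)
H(-134)*(-19) = -5*(-19) = 95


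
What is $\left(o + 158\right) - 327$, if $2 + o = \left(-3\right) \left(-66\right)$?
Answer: $27$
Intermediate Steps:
$o = 196$ ($o = -2 - -198 = -2 + 198 = 196$)
$\left(o + 158\right) - 327 = \left(196 + 158\right) - 327 = 354 - 327 = 27$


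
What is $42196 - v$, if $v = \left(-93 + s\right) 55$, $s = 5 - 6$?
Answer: $47366$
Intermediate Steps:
$s = -1$ ($s = 5 - 6 = -1$)
$v = -5170$ ($v = \left(-93 - 1\right) 55 = \left(-94\right) 55 = -5170$)
$42196 - v = 42196 - -5170 = 42196 + 5170 = 47366$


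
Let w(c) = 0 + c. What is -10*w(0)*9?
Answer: 0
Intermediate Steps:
w(c) = c
-10*w(0)*9 = -0*9 = -10*0 = 0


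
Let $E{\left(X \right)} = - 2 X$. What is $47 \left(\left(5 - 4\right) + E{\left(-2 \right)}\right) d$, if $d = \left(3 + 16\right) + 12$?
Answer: $7285$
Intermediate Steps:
$d = 31$ ($d = 19 + 12 = 31$)
$47 \left(\left(5 - 4\right) + E{\left(-2 \right)}\right) d = 47 \left(\left(5 - 4\right) - -4\right) 31 = 47 \left(1 + 4\right) 31 = 47 \cdot 5 \cdot 31 = 235 \cdot 31 = 7285$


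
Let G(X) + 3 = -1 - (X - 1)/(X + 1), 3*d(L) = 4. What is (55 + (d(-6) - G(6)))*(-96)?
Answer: -41024/7 ≈ -5860.6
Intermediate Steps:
d(L) = 4/3 (d(L) = (1/3)*4 = 4/3)
G(X) = -4 - (-1 + X)/(1 + X) (G(X) = -3 + (-1 - (X - 1)/(X + 1)) = -3 + (-1 - (-1 + X)/(1 + X)) = -4 - (-1 + X)/(1 + X))
(55 + (d(-6) - G(6)))*(-96) = (55 + (4/3 - (-3 - 5*6)/(1 + 6)))*(-96) = (55 + (4/3 - (-3 - 30)/7))*(-96) = (55 + (4/3 - (-33)/7))*(-96) = (55 + (4/3 - 1*(-33/7)))*(-96) = (55 + (4/3 + 33/7))*(-96) = (55 + 127/21)*(-96) = (1282/21)*(-96) = -41024/7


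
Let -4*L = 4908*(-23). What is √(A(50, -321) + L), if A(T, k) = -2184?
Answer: 3*√2893 ≈ 161.36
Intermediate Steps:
L = 28221 (L = -1227*(-23) = -¼*(-112884) = 28221)
√(A(50, -321) + L) = √(-2184 + 28221) = √26037 = 3*√2893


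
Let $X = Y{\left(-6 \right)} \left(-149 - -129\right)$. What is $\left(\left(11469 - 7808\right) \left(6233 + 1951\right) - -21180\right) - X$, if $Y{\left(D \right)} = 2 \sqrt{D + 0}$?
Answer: $29982804 + 40 i \sqrt{6} \approx 2.9983 \cdot 10^{7} + 97.98 i$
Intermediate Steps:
$Y{\left(D \right)} = 2 \sqrt{D}$
$X = - 40 i \sqrt{6}$ ($X = 2 \sqrt{-6} \left(-149 - -129\right) = 2 i \sqrt{6} \left(-149 + 129\right) = 2 i \sqrt{6} \left(-20\right) = - 40 i \sqrt{6} \approx - 97.98 i$)
$\left(\left(11469 - 7808\right) \left(6233 + 1951\right) - -21180\right) - X = \left(\left(11469 - 7808\right) \left(6233 + 1951\right) - -21180\right) - - 40 i \sqrt{6} = \left(3661 \cdot 8184 + 21180\right) + 40 i \sqrt{6} = \left(29961624 + 21180\right) + 40 i \sqrt{6} = 29982804 + 40 i \sqrt{6}$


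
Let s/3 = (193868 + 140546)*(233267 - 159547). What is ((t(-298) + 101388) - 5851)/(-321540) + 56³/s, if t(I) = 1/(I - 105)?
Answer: -1977432663194567/6655314656721770 ≈ -0.29712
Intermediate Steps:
s = 73959000240 (s = 3*((193868 + 140546)*(233267 - 159547)) = 3*(334414*73720) = 3*24653000080 = 73959000240)
t(I) = 1/(-105 + I)
((t(-298) + 101388) - 5851)/(-321540) + 56³/s = ((1/(-105 - 298) + 101388) - 5851)/(-321540) + 56³/73959000240 = ((1/(-403) + 101388) - 5851)*(-1/321540) + 175616*(1/73959000240) = ((-1/403 + 101388) - 5851)*(-1/321540) + 10976/4622437515 = (40859363/403 - 5851)*(-1/321540) + 10976/4622437515 = (38501410/403)*(-1/321540) + 10976/4622437515 = -3850141/12958062 + 10976/4622437515 = -1977432663194567/6655314656721770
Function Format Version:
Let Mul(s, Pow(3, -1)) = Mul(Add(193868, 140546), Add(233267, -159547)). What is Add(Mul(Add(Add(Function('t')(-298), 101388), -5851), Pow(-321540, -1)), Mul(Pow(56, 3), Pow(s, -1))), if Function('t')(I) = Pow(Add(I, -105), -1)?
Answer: Rational(-1977432663194567, 6655314656721770) ≈ -0.29712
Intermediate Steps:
s = 73959000240 (s = Mul(3, Mul(Add(193868, 140546), Add(233267, -159547))) = Mul(3, Mul(334414, 73720)) = Mul(3, 24653000080) = 73959000240)
Function('t')(I) = Pow(Add(-105, I), -1)
Add(Mul(Add(Add(Function('t')(-298), 101388), -5851), Pow(-321540, -1)), Mul(Pow(56, 3), Pow(s, -1))) = Add(Mul(Add(Add(Pow(Add(-105, -298), -1), 101388), -5851), Pow(-321540, -1)), Mul(Pow(56, 3), Pow(73959000240, -1))) = Add(Mul(Add(Add(Pow(-403, -1), 101388), -5851), Rational(-1, 321540)), Mul(175616, Rational(1, 73959000240))) = Add(Mul(Add(Add(Rational(-1, 403), 101388), -5851), Rational(-1, 321540)), Rational(10976, 4622437515)) = Add(Mul(Add(Rational(40859363, 403), -5851), Rational(-1, 321540)), Rational(10976, 4622437515)) = Add(Mul(Rational(38501410, 403), Rational(-1, 321540)), Rational(10976, 4622437515)) = Add(Rational(-3850141, 12958062), Rational(10976, 4622437515)) = Rational(-1977432663194567, 6655314656721770)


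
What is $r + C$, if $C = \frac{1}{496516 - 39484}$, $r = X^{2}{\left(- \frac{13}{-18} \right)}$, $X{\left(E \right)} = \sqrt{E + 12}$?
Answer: $\frac{17443391}{1371096} \approx 12.722$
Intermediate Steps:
$X{\left(E \right)} = \sqrt{12 + E}$
$r = \frac{229}{18}$ ($r = \left(\sqrt{12 - \frac{13}{-18}}\right)^{2} = \left(\sqrt{12 - - \frac{13}{18}}\right)^{2} = \left(\sqrt{12 + \frac{13}{18}}\right)^{2} = \left(\sqrt{\frac{229}{18}}\right)^{2} = \left(\frac{\sqrt{458}}{6}\right)^{2} = \frac{229}{18} \approx 12.722$)
$C = \frac{1}{457032} \approx 2.188 \cdot 10^{-6}$
$r + C = \frac{229}{18} + \frac{1}{457032} = \frac{17443391}{1371096}$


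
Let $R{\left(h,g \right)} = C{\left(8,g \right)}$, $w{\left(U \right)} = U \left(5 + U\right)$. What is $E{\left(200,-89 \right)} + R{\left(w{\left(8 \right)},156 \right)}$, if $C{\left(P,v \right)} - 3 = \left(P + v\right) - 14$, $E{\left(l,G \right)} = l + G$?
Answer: $264$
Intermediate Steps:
$E{\left(l,G \right)} = G + l$
$C{\left(P,v \right)} = -11 + P + v$ ($C{\left(P,v \right)} = 3 - \left(14 - P - v\right) = 3 + \left(-14 + P + v\right) = -11 + P + v$)
$R{\left(h,g \right)} = -3 + g$ ($R{\left(h,g \right)} = -11 + 8 + g = -3 + g$)
$E{\left(200,-89 \right)} + R{\left(w{\left(8 \right)},156 \right)} = \left(-89 + 200\right) + \left(-3 + 156\right) = 111 + 153 = 264$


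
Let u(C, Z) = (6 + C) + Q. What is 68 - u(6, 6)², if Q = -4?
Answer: 4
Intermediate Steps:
u(C, Z) = 2 + C (u(C, Z) = (6 + C) - 4 = 2 + C)
68 - u(6, 6)² = 68 - (2 + 6)² = 68 - 1*8² = 68 - 1*64 = 68 - 64 = 4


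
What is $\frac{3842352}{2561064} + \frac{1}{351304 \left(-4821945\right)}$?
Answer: $\frac{271200979524188729}{180765079676305080} \approx 1.5003$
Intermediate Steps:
$\frac{3842352}{2561064} + \frac{1}{351304 \left(-4821945\right)} = 3842352 \cdot \frac{1}{2561064} + \frac{1}{351304} \left(- \frac{1}{4821945}\right) = \frac{160098}{106711} - \frac{1}{1693968566280} = \frac{271200979524188729}{180765079676305080}$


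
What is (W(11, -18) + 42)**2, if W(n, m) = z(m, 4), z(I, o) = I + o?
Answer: 784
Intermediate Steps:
W(n, m) = 4 + m (W(n, m) = m + 4 = 4 + m)
(W(11, -18) + 42)**2 = ((4 - 18) + 42)**2 = (-14 + 42)**2 = 28**2 = 784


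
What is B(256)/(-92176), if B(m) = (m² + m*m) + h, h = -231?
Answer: -130841/92176 ≈ -1.4195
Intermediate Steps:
B(m) = -231 + 2*m² (B(m) = (m² + m*m) - 231 = (m² + m²) - 231 = 2*m² - 231 = -231 + 2*m²)
B(256)/(-92176) = (-231 + 2*256²)/(-92176) = (-231 + 2*65536)*(-1/92176) = (-231 + 131072)*(-1/92176) = 130841*(-1/92176) = -130841/92176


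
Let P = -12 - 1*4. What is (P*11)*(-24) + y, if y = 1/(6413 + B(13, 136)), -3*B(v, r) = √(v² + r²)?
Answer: 1563388863861/370120456 + 3*√18665/370120456 ≈ 4224.0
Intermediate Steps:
P = -16 (P = -12 - 4 = -16)
B(v, r) = -√(r² + v²)/3 (B(v, r) = -√(v² + r²)/3 = -√(r² + v²)/3)
y = 1/(6413 - √18665/3) (y = 1/(6413 - √(136² + 13²)/3) = 1/(6413 - √(18496 + 169)/3) = 1/(6413 - √18665/3) ≈ 0.00015705)
(P*11)*(-24) + y = -16*11*(-24) + (57717/370120456 + 3*√18665/370120456) = -176*(-24) + (57717/370120456 + 3*√18665/370120456) = 4224 + (57717/370120456 + 3*√18665/370120456) = 1563388863861/370120456 + 3*√18665/370120456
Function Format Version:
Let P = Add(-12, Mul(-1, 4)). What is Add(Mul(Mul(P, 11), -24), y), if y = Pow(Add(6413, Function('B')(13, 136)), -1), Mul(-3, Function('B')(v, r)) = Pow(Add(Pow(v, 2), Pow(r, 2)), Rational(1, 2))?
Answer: Add(Rational(1563388863861, 370120456), Mul(Rational(3, 370120456), Pow(18665, Rational(1, 2)))) ≈ 4224.0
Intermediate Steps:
P = -16 (P = Add(-12, -4) = -16)
Function('B')(v, r) = Mul(Rational(-1, 3), Pow(Add(Pow(r, 2), Pow(v, 2)), Rational(1, 2))) (Function('B')(v, r) = Mul(Rational(-1, 3), Pow(Add(Pow(v, 2), Pow(r, 2)), Rational(1, 2))) = Mul(Rational(-1, 3), Pow(Add(Pow(r, 2), Pow(v, 2)), Rational(1, 2))))
y = Pow(Add(6413, Mul(Rational(-1, 3), Pow(18665, Rational(1, 2)))), -1) (y = Pow(Add(6413, Mul(Rational(-1, 3), Pow(Add(Pow(136, 2), Pow(13, 2)), Rational(1, 2)))), -1) = Pow(Add(6413, Mul(Rational(-1, 3), Pow(Add(18496, 169), Rational(1, 2)))), -1) = Pow(Add(6413, Mul(Rational(-1, 3), Pow(18665, Rational(1, 2)))), -1) ≈ 0.00015705)
Add(Mul(Mul(P, 11), -24), y) = Add(Mul(Mul(-16, 11), -24), Add(Rational(57717, 370120456), Mul(Rational(3, 370120456), Pow(18665, Rational(1, 2))))) = Add(Mul(-176, -24), Add(Rational(57717, 370120456), Mul(Rational(3, 370120456), Pow(18665, Rational(1, 2))))) = Add(4224, Add(Rational(57717, 370120456), Mul(Rational(3, 370120456), Pow(18665, Rational(1, 2))))) = Add(Rational(1563388863861, 370120456), Mul(Rational(3, 370120456), Pow(18665, Rational(1, 2))))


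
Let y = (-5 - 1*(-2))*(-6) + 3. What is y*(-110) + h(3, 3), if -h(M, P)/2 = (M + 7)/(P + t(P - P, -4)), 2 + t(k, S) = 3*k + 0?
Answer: -2330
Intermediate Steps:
t(k, S) = -2 + 3*k (t(k, S) = -2 + (3*k + 0) = -2 + 3*k)
h(M, P) = -2*(7 + M)/(-2 + P) (h(M, P) = -2*(M + 7)/(P + (-2 + 3*(P - P))) = -2*(7 + M)/(P + (-2 + 3*0)) = -2*(7 + M)/(P + (-2 + 0)) = -2*(7 + M)/(P - 2) = -2*(7 + M)/(-2 + P))
y = 21 (y = (-5 + 2)*(-6) + 3 = -3*(-6) + 3 = 18 + 3 = 21)
y*(-110) + h(3, 3) = 21*(-110) + 2*(-7 - 1*3)/(-2 + 3) = -2310 + 2*(-7 - 3)/1 = -2310 + 2*1*(-10) = -2310 - 20 = -2330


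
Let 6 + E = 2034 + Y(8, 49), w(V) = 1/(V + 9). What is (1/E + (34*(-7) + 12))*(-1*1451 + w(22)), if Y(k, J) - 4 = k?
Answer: 1036876711/3162 ≈ 3.2792e+5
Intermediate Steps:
w(V) = 1/(9 + V)
Y(k, J) = 4 + k
E = 2040 (E = -6 + (2034 + (4 + 8)) = -6 + (2034 + 12) = -6 + 2046 = 2040)
(1/E + (34*(-7) + 12))*(-1*1451 + w(22)) = (1/2040 + (34*(-7) + 12))*(-1*1451 + 1/(9 + 22)) = (1/2040 + (-238 + 12))*(-1451 + 1/31) = (1/2040 - 226)*(-1451 + 1/31) = -461039/2040*(-44980/31) = 1036876711/3162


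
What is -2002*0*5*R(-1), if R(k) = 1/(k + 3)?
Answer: 0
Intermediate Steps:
R(k) = 1/(3 + k)
-2002*0*5*R(-1) = -2002*0*5/(3 - 1) = -0/2 = -2002*0 = 0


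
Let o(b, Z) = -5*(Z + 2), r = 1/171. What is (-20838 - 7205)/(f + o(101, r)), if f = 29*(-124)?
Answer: 4795353/616631 ≈ 7.7767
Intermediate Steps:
r = 1/171 ≈ 0.0058480
o(b, Z) = -10 - 5*Z (o(b, Z) = -5*(2 + Z) = -10 - 5*Z)
f = -3596
(-20838 - 7205)/(f + o(101, r)) = (-20838 - 7205)/(-3596 + (-10 - 5*1/171)) = -28043/(-3596 + (-10 - 5/171)) = -28043/(-3596 - 1715/171) = -28043/(-616631/171) = -28043*(-171/616631) = 4795353/616631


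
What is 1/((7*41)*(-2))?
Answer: -1/574 ≈ -0.0017422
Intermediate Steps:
1/((7*41)*(-2)) = 1/(287*(-2)) = 1/(-574) = -1/574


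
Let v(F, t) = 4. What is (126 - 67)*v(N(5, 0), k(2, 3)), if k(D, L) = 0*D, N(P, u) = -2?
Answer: 236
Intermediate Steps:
k(D, L) = 0
(126 - 67)*v(N(5, 0), k(2, 3)) = (126 - 67)*4 = 59*4 = 236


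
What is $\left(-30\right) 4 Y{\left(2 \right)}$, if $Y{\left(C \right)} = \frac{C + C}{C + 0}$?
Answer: $-240$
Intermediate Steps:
$Y{\left(C \right)} = 2$ ($Y{\left(C \right)} = \frac{2 C}{C} = 2$)
$\left(-30\right) 4 Y{\left(2 \right)} = \left(-30\right) 4 \cdot 2 = \left(-120\right) 2 = -240$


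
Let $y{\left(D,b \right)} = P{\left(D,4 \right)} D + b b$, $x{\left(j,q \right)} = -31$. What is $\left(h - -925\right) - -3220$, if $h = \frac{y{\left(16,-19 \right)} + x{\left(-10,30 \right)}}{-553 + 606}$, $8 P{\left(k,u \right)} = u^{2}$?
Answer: $\frac{220047}{53} \approx 4151.8$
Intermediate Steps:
$P{\left(k,u \right)} = \frac{u^{2}}{8}$
$y{\left(D,b \right)} = b^{2} + 2 D$ ($y{\left(D,b \right)} = \frac{4^{2}}{8} D + b b = \frac{1}{8} \cdot 16 D + b^{2} = 2 D + b^{2} = b^{2} + 2 D$)
$h = \frac{362}{53}$ ($h = \frac{\left(\left(-19\right)^{2} + 2 \cdot 16\right) - 31}{-553 + 606} = \frac{\left(361 + 32\right) - 31}{53} = \left(393 - 31\right) \frac{1}{53} = 362 \cdot \frac{1}{53} = \frac{362}{53} \approx 6.8302$)
$\left(h - -925\right) - -3220 = \left(\frac{362}{53} - -925\right) - -3220 = \left(\frac{362}{53} + 925\right) + 3220 = \frac{49387}{53} + 3220 = \frac{220047}{53}$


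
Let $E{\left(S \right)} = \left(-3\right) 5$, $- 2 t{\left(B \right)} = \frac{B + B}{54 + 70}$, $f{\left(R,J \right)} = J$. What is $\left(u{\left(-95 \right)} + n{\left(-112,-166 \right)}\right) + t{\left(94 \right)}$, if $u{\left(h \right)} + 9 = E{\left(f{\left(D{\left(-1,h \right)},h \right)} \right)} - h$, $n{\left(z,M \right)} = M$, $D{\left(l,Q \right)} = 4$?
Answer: $- \frac{5937}{62} \approx -95.758$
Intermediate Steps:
$t{\left(B \right)} = - \frac{B}{124}$ ($t{\left(B \right)} = - \frac{\left(B + B\right) \frac{1}{54 + 70}}{2} = - \frac{2 B \frac{1}{124}}{2} = - \frac{\frac{1}{62} B}{2} = - \frac{B}{124}$)
$E{\left(S \right)} = -15$
$u{\left(h \right)} = -24 - h$ ($u{\left(h \right)} = -9 - \left(15 + h\right) = -24 - h$)
$\left(u{\left(-95 \right)} + n{\left(-112,-166 \right)}\right) + t{\left(94 \right)} = \left(\left(-24 - -95\right) - 166\right) - \frac{47}{62} = \left(\left(-24 + 95\right) - 166\right) - \frac{47}{62} = \left(71 - 166\right) - \frac{47}{62} = -95 - \frac{47}{62} = - \frac{5937}{62}$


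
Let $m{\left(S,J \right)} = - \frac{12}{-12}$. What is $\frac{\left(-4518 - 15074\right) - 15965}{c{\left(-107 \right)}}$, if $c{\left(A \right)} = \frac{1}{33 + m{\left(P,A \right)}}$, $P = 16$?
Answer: $-1208938$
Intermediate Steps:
$m{\left(S,J \right)} = 1$ ($m{\left(S,J \right)} = \left(-12\right) \left(- \frac{1}{12}\right) = 1$)
$c{\left(A \right)} = \frac{1}{34}$ ($c{\left(A \right)} = \frac{1}{33 + 1} = \frac{1}{34}$)
$\frac{\left(-4518 - 15074\right) - 15965}{c{\left(-107 \right)}} = \left(\left(-4518 - 15074\right) - 15965\right) \frac{1}{\frac{1}{34}} = \left(-19592 - 15965\right) 34 = \left(-35557\right) 34 = -1208938$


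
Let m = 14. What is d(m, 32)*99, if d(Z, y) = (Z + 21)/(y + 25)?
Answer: 1155/19 ≈ 60.789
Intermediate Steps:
d(Z, y) = (21 + Z)/(25 + y)
d(m, 32)*99 = ((21 + 14)/(25 + 32))*99 = (35/57)*99 = 1155/19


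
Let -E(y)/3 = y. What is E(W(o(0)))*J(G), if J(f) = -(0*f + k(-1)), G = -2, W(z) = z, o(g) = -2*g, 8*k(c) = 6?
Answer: 0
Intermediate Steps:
k(c) = ¾ (k(c) = (⅛)*6 = ¾)
E(y) = -3*y
J(f) = -¾ (J(f) = -(0*f + ¾) = -(0 + ¾) = -1*¾ = -¾)
E(W(o(0)))*J(G) = -(-6)*0*(-¾) = -3*0*(-¾) = 0*(-¾) = 0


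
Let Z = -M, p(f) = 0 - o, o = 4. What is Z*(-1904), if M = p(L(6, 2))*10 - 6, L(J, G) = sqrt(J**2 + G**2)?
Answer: -87584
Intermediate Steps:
L(J, G) = sqrt(G**2 + J**2)
p(f) = -4 (p(f) = 0 - 1*4 = 0 - 4 = -4)
M = -46 (M = -4*10 - 6 = -40 - 6 = -46)
Z = 46 (Z = -1*(-46) = 46)
Z*(-1904) = 46*(-1904) = -87584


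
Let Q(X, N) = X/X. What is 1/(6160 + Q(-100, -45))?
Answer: 1/6161 ≈ 0.00016231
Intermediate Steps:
Q(X, N) = 1
1/(6160 + Q(-100, -45)) = 1/(6160 + 1) = 1/6161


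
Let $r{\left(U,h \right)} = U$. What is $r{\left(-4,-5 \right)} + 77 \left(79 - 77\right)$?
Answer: $150$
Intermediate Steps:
$r{\left(-4,-5 \right)} + 77 \left(79 - 77\right) = -4 + 77 \left(79 - 77\right) = -4 + 77 \cdot 2 = -4 + 154 = 150$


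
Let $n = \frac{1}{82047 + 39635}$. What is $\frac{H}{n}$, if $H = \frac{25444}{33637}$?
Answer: $\frac{3096076808}{33637} \approx 92044.0$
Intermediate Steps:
$n = \frac{1}{121682} \approx 8.2181 \cdot 10^{-6}$
$H = \frac{25444}{33637}$ ($H = 25444 \cdot \frac{1}{33637} = \frac{25444}{33637} \approx 0.75643$)
$\frac{H}{n} = \frac{25444 \frac{1}{\frac{1}{121682}}}{33637} = \frac{25444}{33637} \cdot 121682 = \frac{3096076808}{33637}$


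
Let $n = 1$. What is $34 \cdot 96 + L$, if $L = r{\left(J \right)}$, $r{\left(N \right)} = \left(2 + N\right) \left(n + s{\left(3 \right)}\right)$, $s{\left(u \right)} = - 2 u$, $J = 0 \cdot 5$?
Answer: $3254$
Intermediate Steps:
$J = 0$
$r{\left(N \right)} = -10 - 5 N$ ($r{\left(N \right)} = \left(2 + N\right) \left(1 - 6\right) = \left(2 + N\right) \left(-5\right) = -10 - 5 N$)
$L = -10$ ($L = -10 - 0 = -10 + 0 = -10$)
$34 \cdot 96 + L = 34 \cdot 96 - 10 = 3264 - 10 = 3254$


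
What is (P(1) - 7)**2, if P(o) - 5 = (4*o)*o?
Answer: 4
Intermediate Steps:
P(o) = 5 + 4*o**2 (P(o) = 5 + (4*o)*o = 5 + 4*o**2)
(P(1) - 7)**2 = ((5 + 4*1**2) - 7)**2 = ((5 + 4*1) - 7)**2 = ((5 + 4) - 7)**2 = (9 - 7)**2 = 2**2 = 4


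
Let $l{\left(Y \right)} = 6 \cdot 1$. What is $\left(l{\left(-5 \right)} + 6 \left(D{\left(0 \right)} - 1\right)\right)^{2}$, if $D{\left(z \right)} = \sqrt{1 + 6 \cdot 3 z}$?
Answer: $36$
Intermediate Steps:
$l{\left(Y \right)} = 6$
$D{\left(z \right)} = \sqrt{1 + 18 z}$
$\left(l{\left(-5 \right)} + 6 \left(D{\left(0 \right)} - 1\right)\right)^{2} = \left(6 + 6 \left(\sqrt{1 + 18 \cdot 0} - 1\right)\right)^{2} = \left(6 + 6 \left(\sqrt{1 + 0} - 1\right)\right)^{2} = \left(6 + 6 \left(\sqrt{1} - 1\right)\right)^{2} = \left(6 + 6 \left(1 - 1\right)\right)^{2} = \left(6 + 6 \cdot 0\right)^{2} = \left(6 + 0\right)^{2} = 6^{2} = 36$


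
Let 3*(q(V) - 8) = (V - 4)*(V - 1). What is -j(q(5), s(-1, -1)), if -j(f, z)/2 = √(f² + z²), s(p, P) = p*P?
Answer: 2*√793/3 ≈ 18.773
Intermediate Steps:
s(p, P) = P*p
q(V) = 8 + (-1 + V)*(-4 + V)/3 (q(V) = 8 + ((V - 4)*(V - 1))/3 = 8 + ((-4 + V)*(-1 + V))/3 = 8 + ((-1 + V)*(-4 + V))/3 = 8 + (-1 + V)*(-4 + V)/3)
j(f, z) = -2*√(f² + z²)
-j(q(5), s(-1, -1)) = -(-2)*√((28/3 - 5/3*5 + (⅓)*5²)² + (-1*(-1))²) = -(-2)*√((28/3 - 25/3 + (⅓)*25)² + 1²) = -(-2)*√((28/3 - 25/3 + 25/3)² + 1) = -(-2)*√((28/3)² + 1) = -(-2)*√(784/9 + 1) = -(-2)*√(793/9) = -(-2)*√793/3 = 2*√793/3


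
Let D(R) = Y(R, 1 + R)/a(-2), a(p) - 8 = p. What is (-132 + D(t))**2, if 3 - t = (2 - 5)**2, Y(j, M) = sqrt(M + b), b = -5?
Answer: (792 - I*sqrt(10))**2/36 ≈ 17424.0 - 139.14*I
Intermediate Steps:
Y(j, M) = sqrt(-5 + M) (Y(j, M) = sqrt(M - 5) = sqrt(-5 + M))
a(p) = 8 + p
t = -6 (t = 3 - (2 - 5)**2 = 3 - 1*(-3)**2 = 3 - 1*9 = 3 - 9 = -6)
D(R) = sqrt(-4 + R)/6 (D(R) = sqrt(-5 + (1 + R))/(8 - 2) = sqrt(-4 + R)/6)
(-132 + D(t))**2 = (-132 + sqrt(-4 - 6)/6)**2 = (-132 + sqrt(-10)/6)**2 = (-132 + (I*sqrt(10))/6)**2 = (-132 + I*sqrt(10)/6)**2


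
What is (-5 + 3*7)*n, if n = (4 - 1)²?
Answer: 144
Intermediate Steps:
n = 9 (n = 3² = 9)
(-5 + 3*7)*n = (-5 + 3*7)*9 = (-5 + 21)*9 = 16*9 = 144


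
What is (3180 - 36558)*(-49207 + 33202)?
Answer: 534214890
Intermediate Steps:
(3180 - 36558)*(-49207 + 33202) = -33378*(-16005) = 534214890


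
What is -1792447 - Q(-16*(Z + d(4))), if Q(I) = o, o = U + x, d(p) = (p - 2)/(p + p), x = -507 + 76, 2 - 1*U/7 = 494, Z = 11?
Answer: -1788572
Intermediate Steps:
U = -3444 (U = 14 - 7*494 = 14 - 3458 = -3444)
x = -431
d(p) = (-2 + p)/(2*p) (d(p) = (-2 + p)/((2*p)) = (-2 + p)*(1/(2*p)) = (-2 + p)/(2*p))
o = -3875 (o = -3444 - 431 = -3875)
Q(I) = -3875
-1792447 - Q(-16*(Z + d(4))) = -1792447 - 1*(-3875) = -1792447 + 3875 = -1788572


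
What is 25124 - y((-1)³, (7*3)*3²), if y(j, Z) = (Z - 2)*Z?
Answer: -10219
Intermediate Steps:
y(j, Z) = Z*(-2 + Z) (y(j, Z) = (-2 + Z)*Z = Z*(-2 + Z))
25124 - y((-1)³, (7*3)*3²) = 25124 - (7*3)*3²*(-2 + (7*3)*3²) = 25124 - 21*9*(-2 + 21*9) = 25124 - 189*(-2 + 189) = 25124 - 189*187 = 25124 - 1*35343 = 25124 - 35343 = -10219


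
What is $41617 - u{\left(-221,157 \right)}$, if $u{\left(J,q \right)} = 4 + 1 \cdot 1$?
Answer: $41612$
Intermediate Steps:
$u{\left(J,q \right)} = 5$ ($u{\left(J,q \right)} = 4 + 1 = 5$)
$41617 - u{\left(-221,157 \right)} = 41617 - 5 = 41612$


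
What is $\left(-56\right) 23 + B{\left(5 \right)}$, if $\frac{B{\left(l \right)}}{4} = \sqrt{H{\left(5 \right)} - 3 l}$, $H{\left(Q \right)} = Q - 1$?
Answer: $-1288 + 4 i \sqrt{11} \approx -1288.0 + 13.266 i$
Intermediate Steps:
$H{\left(Q \right)} = -1 + Q$ ($H{\left(Q \right)} = Q - 1 = -1 + Q$)
$B{\left(l \right)} = 4 \sqrt{4 - 3 l}$ ($B{\left(l \right)} = 4 \sqrt{\left(-1 + 5\right) - 3 l} = 4 \sqrt{4 - 3 l}$)
$\left(-56\right) 23 + B{\left(5 \right)} = \left(-56\right) 23 + 4 \sqrt{4 - 15} = -1288 + 4 \sqrt{4 - 15} = -1288 + 4 \sqrt{-11} = -1288 + 4 i \sqrt{11}$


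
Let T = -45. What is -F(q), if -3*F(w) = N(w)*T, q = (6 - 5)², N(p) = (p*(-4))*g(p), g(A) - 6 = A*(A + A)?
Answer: 480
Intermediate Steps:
g(A) = 6 + 2*A² (g(A) = 6 + A*(A + A) = 6 + A*(2*A) = 6 + 2*A²)
N(p) = -4*p*(6 + 2*p²) (N(p) = (p*(-4))*(6 + 2*p²) = (-4*p)*(6 + 2*p²) = -4*p*(6 + 2*p²))
q = 1 (q = 1² = 1)
F(w) = -120*w*(3 + w²) (F(w) = -(-8*w*(3 + w²))*(-45)/3 = -120*w*(3 + w²))
-F(q) = -(-120)*(3 + 1²) = -(-120)*(3 + 1) = -(-120)*4 = -1*(-480) = 480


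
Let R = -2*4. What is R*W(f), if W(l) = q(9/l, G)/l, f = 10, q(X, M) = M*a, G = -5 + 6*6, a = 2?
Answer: -248/5 ≈ -49.600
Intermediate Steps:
G = 31 (G = -5 + 36 = 31)
q(X, M) = 2*M (q(X, M) = M*2 = 2*M)
R = -8
W(l) = 62/l (W(l) = (2*31)/l = 62/l)
R*W(f) = -496/10 = -8*31/5 = -248/5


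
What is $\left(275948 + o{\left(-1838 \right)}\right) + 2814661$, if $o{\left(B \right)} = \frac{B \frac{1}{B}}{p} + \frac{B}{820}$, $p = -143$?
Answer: $\frac{181202273843}{58630} \approx 3.0906 \cdot 10^{6}$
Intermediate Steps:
$o{\left(B \right)} = - \frac{1}{143} + \frac{B}{820}$ ($o{\left(B \right)} = \frac{B \frac{1}{B}}{-143} + \frac{B}{820} = 1 \left(- \frac{1}{143}\right) + B \frac{1}{820} = - \frac{1}{143} + \frac{B}{820}$)
$\left(275948 + o{\left(-1838 \right)}\right) + 2814661 = \left(275948 + \left(- \frac{1}{143} + \frac{1}{820} \left(-1838\right)\right)\right) + 2814661 = \left(275948 - \frac{131827}{58630}\right) + 2814661 = \frac{16178699413}{58630} + 2814661 = \frac{181202273843}{58630}$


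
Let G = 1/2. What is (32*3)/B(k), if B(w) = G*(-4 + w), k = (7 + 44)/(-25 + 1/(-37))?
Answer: -177792/5591 ≈ -31.800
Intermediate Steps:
k = -1887/926 (k = 51/(-25 - 1/37) = 51/(-926/37) = 51*(-37/926) = -1887/926 ≈ -2.0378)
G = ½ (G = 1*(½) = ½ ≈ 0.50000)
B(w) = -2 + w/2 (B(w) = (-4 + w)/2 = -2 + w/2)
(32*3)/B(k) = (32*3)/(-2 + (½)*(-1887/926)) = 96/(-2 - 1887/1852) = 96/(-5591/1852) = 96*(-1852/5591) = -177792/5591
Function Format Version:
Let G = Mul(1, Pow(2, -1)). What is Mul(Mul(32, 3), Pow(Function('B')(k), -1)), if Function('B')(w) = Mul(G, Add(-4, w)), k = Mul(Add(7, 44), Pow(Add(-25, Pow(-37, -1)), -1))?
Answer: Rational(-177792, 5591) ≈ -31.800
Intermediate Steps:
k = Rational(-1887, 926) (k = Mul(51, Pow(Add(-25, Rational(-1, 37)), -1)) = Mul(51, Pow(Rational(-926, 37), -1)) = Mul(51, Rational(-37, 926)) = Rational(-1887, 926) ≈ -2.0378)
G = Rational(1, 2) (G = Mul(1, Rational(1, 2)) = Rational(1, 2) ≈ 0.50000)
Function('B')(w) = Add(-2, Mul(Rational(1, 2), w)) (Function('B')(w) = Mul(Rational(1, 2), Add(-4, w)) = Add(-2, Mul(Rational(1, 2), w)))
Mul(Mul(32, 3), Pow(Function('B')(k), -1)) = Mul(Mul(32, 3), Pow(Add(-2, Mul(Rational(1, 2), Rational(-1887, 926))), -1)) = Mul(96, Pow(Add(-2, Rational(-1887, 1852)), -1)) = Mul(96, Pow(Rational(-5591, 1852), -1)) = Mul(96, Rational(-1852, 5591)) = Rational(-177792, 5591)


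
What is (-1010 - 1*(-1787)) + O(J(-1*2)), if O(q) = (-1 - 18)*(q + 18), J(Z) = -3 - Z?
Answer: 454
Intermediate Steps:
O(q) = -342 - 19*q (O(q) = -19*(18 + q) = -342 - 19*q)
(-1010 - 1*(-1787)) + O(J(-1*2)) = (-1010 - 1*(-1787)) + (-342 - 19*(-3 - (-1)*2)) = (-1010 + 1787) + (-342 - 19*(-3 - 1*(-2))) = 777 + (-342 - 19*(-3 + 2)) = 777 + (-342 - 19*(-1)) = 777 + (-342 + 19) = 777 - 323 = 454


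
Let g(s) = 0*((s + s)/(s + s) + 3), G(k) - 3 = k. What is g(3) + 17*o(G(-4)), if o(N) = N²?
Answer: 17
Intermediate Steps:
G(k) = 3 + k
g(s) = 0 (g(s) = 0*((2*s)/((2*s)) + 3) = 0*((2*s)*(1/(2*s)) + 3) = 0*(1 + 3) = 0*4 = 0)
g(3) + 17*o(G(-4)) = 0 + 17*(3 - 4)² = 0 + 17*(-1)² = 0 + 17*1 = 0 + 17 = 17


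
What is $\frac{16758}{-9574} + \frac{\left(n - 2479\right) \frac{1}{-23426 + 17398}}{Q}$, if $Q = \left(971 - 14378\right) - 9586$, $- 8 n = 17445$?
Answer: $- \frac{9290934570727}{5307894685984} \approx -1.7504$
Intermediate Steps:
$n = - \frac{17445}{8}$ ($n = \left(- \frac{1}{8}\right) 17445 = - \frac{17445}{8} \approx -2180.6$)
$Q = -22993$ ($Q = -13407 - 9586 = -22993$)
$\frac{16758}{-9574} + \frac{\left(n - 2479\right) \frac{1}{-23426 + 17398}}{Q} = \frac{16758}{-9574} + \frac{\left(- \frac{17445}{8} - 2479\right) \frac{1}{-23426 + 17398}}{-22993} = 16758 \left(- \frac{1}{9574}\right) + - \frac{37277}{8 \left(-6028\right)} \left(- \frac{1}{22993}\right) = - \frac{8379}{4787} + \left(- \frac{37277}{8}\right) \left(- \frac{1}{6028}\right) \left(- \frac{1}{22993}\right) = - \frac{8379}{4787} + \frac{37277}{48224} \left(- \frac{1}{22993}\right) = - \frac{8379}{4787} - \frac{37277}{1108814432} = - \frac{9290934570727}{5307894685984}$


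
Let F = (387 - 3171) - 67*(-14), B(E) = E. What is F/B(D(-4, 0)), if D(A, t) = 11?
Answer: -1846/11 ≈ -167.82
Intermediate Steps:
F = -1846 (F = -2784 + 938 = -1846)
F/B(D(-4, 0)) = -1846/11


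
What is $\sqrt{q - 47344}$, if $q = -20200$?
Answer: $2 i \sqrt{16886} \approx 259.89 i$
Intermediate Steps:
$\sqrt{q - 47344} = \sqrt{-20200 - 47344} = \sqrt{-67544} = 2 i \sqrt{16886}$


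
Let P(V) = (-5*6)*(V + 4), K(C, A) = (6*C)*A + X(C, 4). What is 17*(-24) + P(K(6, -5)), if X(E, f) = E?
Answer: 4692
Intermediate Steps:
K(C, A) = C + 6*A*C (K(C, A) = (6*C)*A + C = 6*A*C + C = C + 6*A*C)
P(V) = -120 - 30*V (P(V) = -30*(4 + V) = -120 - 30*V)
17*(-24) + P(K(6, -5)) = 17*(-24) + (-120 - 180*(1 + 6*(-5))) = -408 + (-120 - 180*(1 - 30)) = -408 + (-120 - 180*(-29)) = -408 + (-120 - 30*(-174)) = -408 + (-120 + 5220) = -408 + 5100 = 4692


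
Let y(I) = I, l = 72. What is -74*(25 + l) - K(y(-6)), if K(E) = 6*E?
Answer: -7142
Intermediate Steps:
-74*(25 + l) - K(y(-6)) = -74*(25 + 72) - 6*(-6) = -74*97 - 1*(-36) = -7178 + 36 = -7142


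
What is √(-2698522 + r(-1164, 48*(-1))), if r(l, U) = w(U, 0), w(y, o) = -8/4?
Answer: 6*I*√74959 ≈ 1642.7*I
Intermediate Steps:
w(y, o) = -2 (w(y, o) = -8*¼ = -2)
r(l, U) = -2
√(-2698522 + r(-1164, 48*(-1))) = √(-2698522 - 2) = √(-2698524) = 6*I*√74959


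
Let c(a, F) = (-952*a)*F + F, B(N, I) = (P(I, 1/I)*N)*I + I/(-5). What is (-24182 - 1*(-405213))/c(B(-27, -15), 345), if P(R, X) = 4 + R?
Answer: 381031/1462215225 ≈ 0.00026058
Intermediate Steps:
B(N, I) = -I/5 + I*N*(4 + I) (B(N, I) = ((4 + I)*N)*I + I/(-5) = (N*(4 + I))*I + I*(-⅕) = I*N*(4 + I) - I/5 = -I/5 + I*N*(4 + I))
c(a, F) = F - 952*F*a (c(a, F) = -952*F*a + F = F - 952*F*a)
(-24182 - 1*(-405213))/c(B(-27, -15), 345) = (-24182 - 1*(-405213))/((345*(1 - 952*(-15)*(-1 + 5*(-27)*(4 - 15))/5))) = (-24182 + 405213)/((345*(1 - 952*(-15)*(-1 + 5*(-27)*(-11))/5))) = 381031/((345*(1 - 952*(-15)*(-1 + 1485)/5))) = 381031/((345*(1 - 952*(-15)*1484/5))) = 381031/((345*(1 - 952*(-4452)))) = 381031/((345*(1 + 4238304))) = 381031/((345*4238305)) = 381031/1462215225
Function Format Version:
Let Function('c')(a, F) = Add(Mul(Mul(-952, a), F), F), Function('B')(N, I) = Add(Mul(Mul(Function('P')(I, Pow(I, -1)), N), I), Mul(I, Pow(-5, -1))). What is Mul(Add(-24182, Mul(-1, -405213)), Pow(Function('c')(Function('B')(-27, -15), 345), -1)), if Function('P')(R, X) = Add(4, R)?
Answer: Rational(381031, 1462215225) ≈ 0.00026058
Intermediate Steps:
Function('B')(N, I) = Add(Mul(Rational(-1, 5), I), Mul(I, N, Add(4, I))) (Function('B')(N, I) = Add(Mul(Mul(Add(4, I), N), I), Mul(I, Pow(-5, -1))) = Add(Mul(Mul(N, Add(4, I)), I), Mul(I, Rational(-1, 5))) = Add(Mul(I, N, Add(4, I)), Mul(Rational(-1, 5), I)) = Add(Mul(Rational(-1, 5), I), Mul(I, N, Add(4, I))))
Function('c')(a, F) = Add(F, Mul(-952, F, a)) (Function('c')(a, F) = Add(Mul(-952, F, a), F) = Add(F, Mul(-952, F, a)))
Mul(Add(-24182, Mul(-1, -405213)), Pow(Function('c')(Function('B')(-27, -15), 345), -1)) = Mul(Add(-24182, Mul(-1, -405213)), Pow(Mul(345, Add(1, Mul(-952, Mul(Rational(1, 5), -15, Add(-1, Mul(5, -27, Add(4, -15))))))), -1)) = Mul(Add(-24182, 405213), Pow(Mul(345, Add(1, Mul(-952, Mul(Rational(1, 5), -15, Add(-1, Mul(5, -27, -11)))))), -1)) = Mul(381031, Pow(Mul(345, Add(1, Mul(-952, Mul(Rational(1, 5), -15, Add(-1, 1485))))), -1)) = Mul(381031, Pow(Mul(345, Add(1, Mul(-952, Mul(Rational(1, 5), -15, 1484)))), -1)) = Mul(381031, Pow(Mul(345, Add(1, Mul(-952, -4452))), -1)) = Mul(381031, Pow(Mul(345, Add(1, 4238304)), -1)) = Mul(381031, Pow(Mul(345, 4238305), -1)) = Mul(381031, Pow(1462215225, -1)) = Mul(381031, Rational(1, 1462215225)) = Rational(381031, 1462215225)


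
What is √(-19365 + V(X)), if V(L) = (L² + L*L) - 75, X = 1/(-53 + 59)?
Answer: I*√699838/6 ≈ 139.43*I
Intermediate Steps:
X = ⅙ (X = 1/6 = ⅙ ≈ 0.16667)
V(L) = -75 + 2*L² (V(L) = (L² + L²) - 75 = 2*L² - 75 = -75 + 2*L²)
√(-19365 + V(X)) = √(-19365 + (-75 + 2*(⅙)²)) = √(-19365 + (-75 + 2*(1/36))) = √(-19365 + (-75 + 1/18)) = √(-19365 - 1349/18) = √(-349919/18) = I*√699838/6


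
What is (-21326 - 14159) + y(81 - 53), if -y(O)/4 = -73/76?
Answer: -674142/19 ≈ -35481.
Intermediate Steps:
y(O) = 73/19 (y(O) = -(-292)/76 = -4*(-73/76) = 73/19)
(-21326 - 14159) + y(81 - 53) = (-21326 - 14159) + 73/19 = -35485 + 73/19 = -674142/19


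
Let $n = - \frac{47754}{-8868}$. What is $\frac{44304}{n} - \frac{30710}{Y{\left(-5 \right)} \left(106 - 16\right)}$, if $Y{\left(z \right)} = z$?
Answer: $\frac{990367043}{119385} \approx 8295.6$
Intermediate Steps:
$n = \frac{7959}{1478}$ ($n = \left(-47754\right) \left(- \frac{1}{8868}\right) = \frac{7959}{1478} \approx 5.385$)
$\frac{44304}{n} - \frac{30710}{Y{\left(-5 \right)} \left(106 - 16\right)} = \frac{44304}{\frac{7959}{1478}} - \frac{30710}{\left(-5\right) \left(106 - 16\right)} = 44304 \cdot \frac{1478}{7959} - \frac{30710}{\left(-5\right) 90} = \frac{21827104}{2653} - \frac{30710}{-450} = \frac{21827104}{2653} - - \frac{3071}{45} = \frac{21827104}{2653} + \frac{3071}{45} = \frac{990367043}{119385}$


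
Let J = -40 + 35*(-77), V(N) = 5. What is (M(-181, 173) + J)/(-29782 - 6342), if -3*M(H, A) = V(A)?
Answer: 5/66 ≈ 0.075758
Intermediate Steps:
M(H, A) = -5/3 (M(H, A) = -⅓*5 = -5/3)
J = -2735 (J = -40 - 2695 = -2735)
(M(-181, 173) + J)/(-29782 - 6342) = (-5/3 - 2735)/(-29782 - 6342) = -8210/3/(-36124) = -8210/3*(-1/36124) = 5/66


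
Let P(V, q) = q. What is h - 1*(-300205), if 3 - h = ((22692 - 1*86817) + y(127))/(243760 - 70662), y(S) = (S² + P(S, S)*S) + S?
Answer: 1129683394/3763 ≈ 3.0021e+5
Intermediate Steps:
y(S) = S + 2*S² (y(S) = (S² + S*S) + S = (S² + S²) + S = 2*S² + S = S + 2*S²)
h = 11979/3763 (h = 3 - ((22692 - 1*86817) + 127*(1 + 2*127))/(243760 - 70662) = 3 - ((22692 - 86817) + 127*(1 + 254))/173098 = 3 - (-64125 + 127*255)/173098 = 3 - (-64125 + 32385)/173098 = 3 - (-31740)/173098 = 3 - 1*(-690/3763) = 3 + 690/3763 = 11979/3763 ≈ 3.1834)
h - 1*(-300205) = 11979/3763 - 1*(-300205) = 11979/3763 + 300205 = 1129683394/3763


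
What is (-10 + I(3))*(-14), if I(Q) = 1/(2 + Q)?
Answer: 686/5 ≈ 137.20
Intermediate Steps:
(-10 + I(3))*(-14) = (-10 + 1/(2 + 3))*(-14) = (-10 + 1/5)*(-14) = -49/5*(-14) = 686/5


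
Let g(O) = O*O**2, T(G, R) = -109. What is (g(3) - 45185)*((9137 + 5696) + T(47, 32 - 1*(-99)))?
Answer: -664906392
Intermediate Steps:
g(O) = O**3
(g(3) - 45185)*((9137 + 5696) + T(47, 32 - 1*(-99))) = (3**3 - 45185)*((9137 + 5696) - 109) = (27 - 45185)*(14833 - 109) = -45158*14724 = -664906392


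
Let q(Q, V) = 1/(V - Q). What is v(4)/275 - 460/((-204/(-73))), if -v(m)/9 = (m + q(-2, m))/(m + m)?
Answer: -1477673/8976 ≈ -164.63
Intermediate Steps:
v(m) = -9*(m - 1/(-2 - m))/(2*m) (v(m) = -9*(m - 1/(-2 - m))/(m + m) = -9*(m - 1/(-2 - m))/(2*m))
v(4)/275 - 460/((-204/(-73))) = ((9/2)*(-1 - 1*4*(2 + 4))/(4*(2 + 4)))/275 - 460/((-204/(-73))) = ((9/2)*(1/4)*(-1 - 1*4*6)/6)*(1/275) - 460/((-204*(-1/73))) = ((9/2)*(1/4)*(1/6)*(-1 - 24))*(1/275) - 460/204/73 = ((9/2)*(1/4)*(1/6)*(-25))*(1/275) - 460*73/204 = -75/16*1/275 - 8395/51 = -3/176 - 8395/51 = -1477673/8976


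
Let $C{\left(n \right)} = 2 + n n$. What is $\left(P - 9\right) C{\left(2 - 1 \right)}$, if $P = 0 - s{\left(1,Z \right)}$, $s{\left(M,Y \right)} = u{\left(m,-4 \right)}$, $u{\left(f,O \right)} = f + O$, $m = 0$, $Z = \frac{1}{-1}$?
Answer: $-15$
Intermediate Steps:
$Z = -1$
$C{\left(n \right)} = 2 + n^{2}$
$u{\left(f,O \right)} = O + f$
$s{\left(M,Y \right)} = -4$ ($s{\left(M,Y \right)} = -4 + 0 = -4$)
$P = 4$ ($P = 0 - -4 = 0 + 4 = 4$)
$\left(P - 9\right) C{\left(2 - 1 \right)} = \left(4 - 9\right) \left(2 + \left(2 - 1\right)^{2}\right) = - 5 \left(2 + 1^{2}\right) = - 5 \left(2 + 1\right) = \left(-5\right) 3 = -15$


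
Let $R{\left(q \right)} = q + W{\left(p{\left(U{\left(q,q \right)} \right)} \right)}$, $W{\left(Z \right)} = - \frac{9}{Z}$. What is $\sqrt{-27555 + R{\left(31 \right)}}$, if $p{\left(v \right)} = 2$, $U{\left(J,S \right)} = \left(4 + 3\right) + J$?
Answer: $\frac{i \sqrt{110114}}{2} \approx 165.92 i$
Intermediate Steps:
$U{\left(J,S \right)} = 7 + J$
$R{\left(q \right)} = - \frac{9}{2} + q$ ($R{\left(q \right)} = q - \frac{9}{2} = - \frac{9}{2} + q$)
$\sqrt{-27555 + R{\left(31 \right)}} = \sqrt{-27555 + \left(- \frac{9}{2} + 31\right)} = \sqrt{-27555 + \frac{53}{2}} = \sqrt{- \frac{55057}{2}} = \frac{i \sqrt{110114}}{2}$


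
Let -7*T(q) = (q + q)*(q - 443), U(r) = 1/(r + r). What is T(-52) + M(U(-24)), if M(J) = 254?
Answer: -49702/7 ≈ -7100.3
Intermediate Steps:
U(r) = 1/(2*r)
T(q) = -2*q*(-443 + q)/7 (T(q) = -(q + q)*(q - 443)/7 = -2*q*(-443 + q)/7)
T(-52) + M(U(-24)) = (2/7)*(-52)*(443 - 1*(-52)) + 254 = (2/7)*(-52)*(443 + 52) + 254 = (2/7)*(-52)*495 + 254 = -51480/7 + 254 = -49702/7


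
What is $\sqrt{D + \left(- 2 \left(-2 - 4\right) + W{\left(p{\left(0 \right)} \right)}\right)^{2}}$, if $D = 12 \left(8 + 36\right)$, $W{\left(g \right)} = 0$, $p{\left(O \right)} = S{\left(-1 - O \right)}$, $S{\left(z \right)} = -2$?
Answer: $4 \sqrt{42} \approx 25.923$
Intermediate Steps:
$p{\left(O \right)} = -2$
$D = 528$ ($D = 12 \cdot 44 = 528$)
$\sqrt{D + \left(- 2 \left(-2 - 4\right) + W{\left(p{\left(0 \right)} \right)}\right)^{2}} = \sqrt{528 + \left(- 2 \left(-2 - 4\right) + 0\right)^{2}} = \sqrt{528 + \left(\left(-2\right) \left(-6\right) + 0\right)^{2}} = \sqrt{528 + \left(12 + 0\right)^{2}} = \sqrt{528 + 12^{2}} = \sqrt{528 + 144} = \sqrt{672} = 4 \sqrt{42}$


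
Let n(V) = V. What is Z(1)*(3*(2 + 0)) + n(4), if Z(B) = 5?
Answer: 34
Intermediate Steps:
Z(1)*(3*(2 + 0)) + n(4) = 5*(3*(2 + 0)) + 4 = 5*(3*2) + 4 = 5*6 + 4 = 30 + 4 = 34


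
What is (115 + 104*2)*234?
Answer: 75582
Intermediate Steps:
(115 + 104*2)*234 = (115 + 208)*234 = 323*234 = 75582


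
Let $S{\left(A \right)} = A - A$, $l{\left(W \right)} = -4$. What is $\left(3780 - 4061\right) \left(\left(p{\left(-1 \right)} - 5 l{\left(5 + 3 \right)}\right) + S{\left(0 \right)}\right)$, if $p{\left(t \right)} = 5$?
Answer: $-7025$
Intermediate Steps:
$S{\left(A \right)} = 0$
$\left(3780 - 4061\right) \left(\left(p{\left(-1 \right)} - 5 l{\left(5 + 3 \right)}\right) + S{\left(0 \right)}\right) = \left(3780 - 4061\right) \left(\left(5 - -20\right) + 0\right) = - 281 \left(\left(5 + 20\right) + 0\right) = - 281 \left(25 + 0\right) = \left(-281\right) 25 = -7025$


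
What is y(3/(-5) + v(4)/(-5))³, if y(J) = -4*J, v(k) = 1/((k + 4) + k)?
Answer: 50653/3375 ≈ 15.008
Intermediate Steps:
v(k) = 1/(4 + 2*k) (v(k) = 1/((4 + k) + k) = 1/(4 + 2*k))
y(3/(-5) + v(4)/(-5))³ = (-4*(3/(-5) + (1/(2*(2 + 4)))/(-5)))³ = (-4*(3*(-⅕) + ((½)/6)*(-⅕)))³ = (-4*(-⅗ + ((½)*(⅙))*(-⅕)))³ = (-4*(-⅗ + (1/12)*(-⅕)))³ = (-4*(-⅗ - 1/60))³ = (-4*(-37/60))³ = (37/15)³ = 50653/3375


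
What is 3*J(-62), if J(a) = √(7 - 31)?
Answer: 6*I*√6 ≈ 14.697*I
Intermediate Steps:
J(a) = 2*I*√6 (J(a) = √(-24) = 2*I*√6)
3*J(-62) = 3*(2*I*√6) = 6*I*√6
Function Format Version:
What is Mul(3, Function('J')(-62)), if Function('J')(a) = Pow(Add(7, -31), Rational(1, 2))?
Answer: Mul(6, I, Pow(6, Rational(1, 2))) ≈ Mul(14.697, I)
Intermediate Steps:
Function('J')(a) = Mul(2, I, Pow(6, Rational(1, 2))) (Function('J')(a) = Pow(-24, Rational(1, 2)) = Mul(2, I, Pow(6, Rational(1, 2))))
Mul(3, Function('J')(-62)) = Mul(3, Mul(2, I, Pow(6, Rational(1, 2)))) = Mul(6, I, Pow(6, Rational(1, 2)))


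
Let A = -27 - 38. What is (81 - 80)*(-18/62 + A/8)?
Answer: -2087/248 ≈ -8.4153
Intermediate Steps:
A = -65
(81 - 80)*(-18/62 + A/8) = (81 - 80)*(-18/62 - 65/8) = 1*(-18*1/62 - 65*1/8) = 1*(-9/31 - 65/8) = 1*(-2087/248) = -2087/248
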